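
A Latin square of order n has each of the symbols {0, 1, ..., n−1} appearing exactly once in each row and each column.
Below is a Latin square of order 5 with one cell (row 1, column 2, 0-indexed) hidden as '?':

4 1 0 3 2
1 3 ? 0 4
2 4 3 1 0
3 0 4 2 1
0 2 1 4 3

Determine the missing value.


Row 1 contains symbols [0, 1, 3, 4] — missing [2].
Column 2 contains symbols [0, 1, 3, 4] — missing [2].
The missing symbol must appear in both missing sets; intersection = [2].
Therefore the hidden value is 2.

Missing value = 2.


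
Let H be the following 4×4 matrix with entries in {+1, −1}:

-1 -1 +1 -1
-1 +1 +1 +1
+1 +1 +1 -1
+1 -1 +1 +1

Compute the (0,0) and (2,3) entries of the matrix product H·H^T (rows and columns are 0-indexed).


Row 0 of H: [-1, -1, 1, -1].
Row 2 of H: [1, 1, 1, -1].
Row 3 of H: [1, -1, 1, 1].
(H·H^T)[0][0] = Σ_j H[0][j]·H[0][j] = (-1)² + (-1)² + (1)² + (-1)² = 1 + 1 + 1 + 1 = 4.
(H·H^T)[2][3] = Σ_j H[2][j]·H[3][j] = (1)·(1) + (1)·(-1) + (1)·(1) + (-1)·(1) = 1 + -1 + 1 + -1 = 0.
So rows 2 and 3 are orthogonal; the diagonal entry equals n = 4.

(0,0) entry = 4; (2,3) entry = 0.


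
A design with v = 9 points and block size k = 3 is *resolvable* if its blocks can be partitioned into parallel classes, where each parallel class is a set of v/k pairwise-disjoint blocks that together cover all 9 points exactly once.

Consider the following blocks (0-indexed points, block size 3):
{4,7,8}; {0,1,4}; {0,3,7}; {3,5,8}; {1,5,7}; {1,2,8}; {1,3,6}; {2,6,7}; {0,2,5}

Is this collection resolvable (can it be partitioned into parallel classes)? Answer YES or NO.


v = 9, block size k = 3, number of blocks = 9.
For resolvability, blocks must partition into parallel classes of size v/k = 3.
Total blocks must therefore be a multiple of 3: 9 = 3·3 + 0 ⇒ divisible ✓.
Consider block {0,3,7}. The only other block(s) in the collection disjoint from it are {1,2,8} — just 1 block(s). Any parallel class containing {0,3,7} would need 2 other blocks each disjoint from it, so no parallel class of size 3 can contain {0,3,7}.
Since every block must belong to some parallel class in a resolution, the collection cannot be partitioned into parallel classes.
Resolvable? NO.

NO


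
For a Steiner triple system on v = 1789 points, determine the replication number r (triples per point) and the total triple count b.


An STS(v) is a 2-(v, 3, 1) BIBD: block size k = 3, λ = 1.
Replication: r(k − 1) = λ(v − 1) ⇒ r·2 = 1789 − 1 = 1788 ⇒ r = 894.
Block count: b = v(v − 1)/6 = 1789·1788/6 = 3198732/6 = 533122.
(Check via bk = vr: 533122·3 = 1599366 = 1789·894 = 1599366 ✓.)

r = 894, b = 533122.


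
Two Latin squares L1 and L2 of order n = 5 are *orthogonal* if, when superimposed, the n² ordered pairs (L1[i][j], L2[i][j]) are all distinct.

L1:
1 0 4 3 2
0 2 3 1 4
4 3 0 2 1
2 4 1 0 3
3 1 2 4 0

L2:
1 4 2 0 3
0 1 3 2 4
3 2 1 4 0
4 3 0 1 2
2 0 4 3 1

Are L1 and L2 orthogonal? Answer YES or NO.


Form the n² = 25 superimposed pairs (L1[i][j], L2[i][j]), row by row (rows and columns indexed from 0):
row 0: (1,1) (0,4) (4,2) (3,0) (2,3)
row 1: (0,0) (2,1) (3,3) (1,2) (4,4)
row 2: (4,3) (3,2) (0,1) (2,4) (1,0)
row 3: (2,4) (4,3) (1,0) (0,1) (3,2)
row 4: (3,2) (1,0) (2,4) (4,3) (0,1)
Orthogonality requires all 25 pairs distinct.
But the pair (2,4) repeats: cell (2,3) has L1 = 2, L2 = 4, and cell (3,0) has L1 = 2, L2 = 4.
A repeated pair means some other pair never occurs (only 15 distinct pairs out of 25), so the squares are not orthogonal.
Conclusion: NO.

NO


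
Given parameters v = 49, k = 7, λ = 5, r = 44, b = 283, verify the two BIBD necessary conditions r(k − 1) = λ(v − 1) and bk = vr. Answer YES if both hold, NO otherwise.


Condition (i): r(k − 1) = 44·6 = 264; λ(v − 1) = 5·48 = 240. Match? NO.
Condition (ii): bk = 283·7 = 1981; vr = 49·44 = 2156. Match? NO.
Both conditions hold? NO.

NO


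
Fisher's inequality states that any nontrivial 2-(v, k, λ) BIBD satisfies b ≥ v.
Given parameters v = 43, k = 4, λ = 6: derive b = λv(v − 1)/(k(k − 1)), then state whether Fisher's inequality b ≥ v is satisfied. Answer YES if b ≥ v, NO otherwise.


b = λv(v − 1)/(k(k − 1)) = 6·43·42/(4·3) = 10836/12 = 903.
Compare with v = 43: b ≥ v, so Fisher's inequality holds.

YES


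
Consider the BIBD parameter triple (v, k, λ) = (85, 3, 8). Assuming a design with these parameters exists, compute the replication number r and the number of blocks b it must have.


Any 2-(v, k, λ) BIBD satisfies two necessary conditions:
  (i)  Each point sits in r blocks, and counting incidences through any fixed point gives r(k − 1) = λ(v − 1), so r = λ(v − 1)/(k − 1).
  (ii) Total incidences bk = vr, so b = vr/k.
Step 1: r = λ(v − 1)/(k − 1) = 8·(85 − 1)/(3 − 1) = 8·84/2 = 672/2 = 336.
Step 2: b = vr/k = 85·336/3 = 28560/3 = 9520.
Check integrality: r = 336 ∈ Z ✓, b = 9520 ∈ Z ✓.
(These identities are necessary conditions: they determine r and b for any design with these parameters, but do not by themselves prove that one exists.)

r = 336, b = 9520.


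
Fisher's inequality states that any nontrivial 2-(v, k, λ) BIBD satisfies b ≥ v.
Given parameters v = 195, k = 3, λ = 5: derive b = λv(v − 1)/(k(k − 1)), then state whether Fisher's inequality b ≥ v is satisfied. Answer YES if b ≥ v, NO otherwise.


r = λ(v − 1)/(k − 1) = 5·194/2 = 485.
b = vr/k = 195·485/3 = 31525.
Fisher's inequality: b ≥ v ⇔ 31525 ≥ 195? YES.

YES


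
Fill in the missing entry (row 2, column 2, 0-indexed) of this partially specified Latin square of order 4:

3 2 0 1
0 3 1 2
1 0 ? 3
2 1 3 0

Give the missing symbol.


Row 2 contains symbols [0, 1, 3] — missing [2].
Column 2 contains symbols [0, 1, 3] — missing [2].
The missing symbol must appear in both missing sets; intersection = [2].
Therefore the hidden value is 2.

Missing value = 2.


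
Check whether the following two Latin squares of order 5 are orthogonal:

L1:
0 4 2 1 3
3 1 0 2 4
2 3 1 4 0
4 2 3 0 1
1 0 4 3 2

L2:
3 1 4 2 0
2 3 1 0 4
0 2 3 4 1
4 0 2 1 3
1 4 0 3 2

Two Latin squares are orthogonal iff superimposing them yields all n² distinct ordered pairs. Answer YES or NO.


Form the n² = 25 superimposed pairs (L1[i][j], L2[i][j]), row by row (rows and columns indexed from 0):
row 0: (0,3) (4,1) (2,4) (1,2) (3,0)
row 1: (3,2) (1,3) (0,1) (2,0) (4,4)
row 2: (2,0) (3,2) (1,3) (4,4) (0,1)
row 3: (4,4) (2,0) (3,2) (0,1) (1,3)
row 4: (1,1) (0,4) (4,0) (3,3) (2,2)
Orthogonality requires all 25 pairs distinct.
But the pair (2,0) repeats: cell (1,3) has L1 = 2, L2 = 0, and cell (2,0) has L1 = 2, L2 = 0.
A repeated pair means some other pair never occurs (only 15 distinct pairs out of 25), so the squares are not orthogonal.
Conclusion: NO.

NO


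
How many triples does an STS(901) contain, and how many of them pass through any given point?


An STS(v) is a 2-(v, 3, 1) BIBD: block size k = 3, λ = 1.
Replication: r(k − 1) = λ(v − 1) ⇒ r·2 = 901 − 1 = 900 ⇒ r = 450.
Block count: b = v(v − 1)/6 = 901·900/6 = 810900/6 = 135150.

r = 450, b = 135150.


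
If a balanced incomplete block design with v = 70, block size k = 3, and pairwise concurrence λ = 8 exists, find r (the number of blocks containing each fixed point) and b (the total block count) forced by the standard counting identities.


Any 2-(v, k, λ) BIBD satisfies two necessary conditions:
  (i)  Each point sits in r blocks, and counting incidences through any fixed point gives r(k − 1) = λ(v − 1), so r = λ(v − 1)/(k − 1).
  (ii) Total incidences bk = vr, so b = vr/k.
Step 1: r = λ(v − 1)/(k − 1) = 8·(70 − 1)/(3 − 1) = 8·69/2 = 552/2 = 276.
Step 2: b = vr/k = 70·276/3 = 19320/3 = 6440.
Check integrality: r = 276 ∈ Z ✓, b = 6440 ∈ Z ✓.
(These identities are necessary conditions: they determine r and b for any design with these parameters, but do not by themselves prove that one exists.)

r = 276, b = 6440.


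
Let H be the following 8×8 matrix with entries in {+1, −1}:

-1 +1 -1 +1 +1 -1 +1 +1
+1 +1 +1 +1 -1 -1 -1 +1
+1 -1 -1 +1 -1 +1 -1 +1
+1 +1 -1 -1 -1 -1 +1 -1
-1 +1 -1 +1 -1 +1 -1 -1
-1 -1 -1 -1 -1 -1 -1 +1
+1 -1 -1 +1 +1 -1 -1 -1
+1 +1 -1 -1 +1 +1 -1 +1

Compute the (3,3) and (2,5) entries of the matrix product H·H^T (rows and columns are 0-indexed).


Row 2 of H: [1, -1, -1, 1, -1, 1, -1, 1].
Row 3 of H: [1, 1, -1, -1, -1, -1, 1, -1].
Row 5 of H: [-1, -1, -1, -1, -1, -1, -1, 1].
(H·H^T)[3][3] = Σ_j H[3][j]·H[3][j] = (1)² + (1)² + (-1)² + (-1)² + (-1)² + (-1)² + (1)² + (-1)² = 1 + 1 + 1 + 1 + 1 + 1 + 1 + 1 = 8.
(H·H^T)[2][5] = Σ_j H[2][j]·H[5][j] = (1)·(-1) + (-1)·(-1) + (-1)·(-1) + (1)·(-1) + (-1)·(-1) + (1)·(-1) + (-1)·(-1) + (1)·(1) = -1 + 1 + 1 + -1 + 1 + -1 + 1 + 1 = 2.
Rows 2 and 5 are not orthogonal (dot product = 2 ≠ 0), so H is not a Hadamard matrix.

(3,3) entry = 8; (2,5) entry = 2.


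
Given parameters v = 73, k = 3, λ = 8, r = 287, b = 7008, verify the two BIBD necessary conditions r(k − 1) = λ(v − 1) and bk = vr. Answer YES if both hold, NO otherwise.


Condition (i): r(k − 1) = 287·2 = 574; λ(v − 1) = 8·72 = 576. Match? NO.
Condition (ii): bk = 7008·3 = 21024; vr = 73·287 = 20951. Match? NO.
Both conditions hold? NO.

NO


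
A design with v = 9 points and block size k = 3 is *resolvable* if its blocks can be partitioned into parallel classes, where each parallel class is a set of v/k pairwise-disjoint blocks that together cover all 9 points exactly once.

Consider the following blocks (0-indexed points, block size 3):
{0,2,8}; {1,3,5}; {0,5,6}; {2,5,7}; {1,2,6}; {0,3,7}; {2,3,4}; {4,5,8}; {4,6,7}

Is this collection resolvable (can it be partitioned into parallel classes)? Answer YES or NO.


v = 9, block size k = 3, number of blocks = 9.
For resolvability, blocks must partition into parallel classes of size v/k = 3.
Total blocks must therefore be a multiple of 3: 9 = 3·3 + 0 ⇒ divisible ✓.
Consider block {0,5,6}. The only other block(s) in the collection disjoint from it are {2,3,4} — just 1 block(s). Any parallel class containing {0,5,6} would need 2 other blocks each disjoint from it, so no parallel class of size 3 can contain {0,5,6}.
Since every block must belong to some parallel class in a resolution, the collection cannot be partitioned into parallel classes.
Resolvable? NO.

NO


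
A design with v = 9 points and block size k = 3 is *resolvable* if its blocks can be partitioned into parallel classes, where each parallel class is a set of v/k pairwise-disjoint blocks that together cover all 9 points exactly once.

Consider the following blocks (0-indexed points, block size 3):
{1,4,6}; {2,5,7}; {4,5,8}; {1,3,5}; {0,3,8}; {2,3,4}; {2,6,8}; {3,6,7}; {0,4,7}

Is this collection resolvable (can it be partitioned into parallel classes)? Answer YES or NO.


v = 9, block size k = 3, number of blocks = 9.
For resolvability, blocks must partition into parallel classes of size v/k = 3.
Total blocks must therefore be a multiple of 3: 9 = 3·3 + 0 ⇒ divisible ✓.
Consider block {4,5,8}. The only other block(s) in the collection disjoint from it are {3,6,7} — just 1 block(s). Any parallel class containing {4,5,8} would need 2 other blocks each disjoint from it, so no parallel class of size 3 can contain {4,5,8}.
Since every block must belong to some parallel class in a resolution, the collection cannot be partitioned into parallel classes.
Resolvable? NO.

NO


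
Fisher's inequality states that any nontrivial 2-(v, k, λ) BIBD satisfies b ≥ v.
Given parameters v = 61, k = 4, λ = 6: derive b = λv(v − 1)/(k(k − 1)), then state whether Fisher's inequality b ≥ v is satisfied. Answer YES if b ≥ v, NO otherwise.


r = λ(v − 1)/(k − 1) = 6·60/3 = 120.
b = vr/k = 61·120/4 = 1830.
Fisher's inequality: b ≥ v ⇔ 1830 ≥ 61? YES.

YES


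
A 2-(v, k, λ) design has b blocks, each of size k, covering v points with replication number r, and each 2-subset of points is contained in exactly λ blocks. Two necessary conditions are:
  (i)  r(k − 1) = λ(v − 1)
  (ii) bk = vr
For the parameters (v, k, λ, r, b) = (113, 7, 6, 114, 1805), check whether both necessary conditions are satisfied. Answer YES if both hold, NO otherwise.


Condition (i): r(k − 1) = 114·6 = 684; λ(v − 1) = 6·112 = 672. Match? NO.
Condition (ii): bk = 1805·7 = 12635; vr = 113·114 = 12882. Match? NO.
Both conditions hold? NO.

NO


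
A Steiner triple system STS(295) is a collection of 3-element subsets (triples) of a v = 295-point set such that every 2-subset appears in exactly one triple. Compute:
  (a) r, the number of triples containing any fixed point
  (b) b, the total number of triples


An STS(v) is a 2-(v, 3, 1) BIBD: block size k = 3, λ = 1.
Replication: r(k − 1) = λ(v − 1) ⇒ r·2 = 295 − 1 = 294 ⇒ r = 147.
Block count: b = v(v − 1)/6 = 295·294/6 = 86730/6 = 14455.

r = 147, b = 14455.


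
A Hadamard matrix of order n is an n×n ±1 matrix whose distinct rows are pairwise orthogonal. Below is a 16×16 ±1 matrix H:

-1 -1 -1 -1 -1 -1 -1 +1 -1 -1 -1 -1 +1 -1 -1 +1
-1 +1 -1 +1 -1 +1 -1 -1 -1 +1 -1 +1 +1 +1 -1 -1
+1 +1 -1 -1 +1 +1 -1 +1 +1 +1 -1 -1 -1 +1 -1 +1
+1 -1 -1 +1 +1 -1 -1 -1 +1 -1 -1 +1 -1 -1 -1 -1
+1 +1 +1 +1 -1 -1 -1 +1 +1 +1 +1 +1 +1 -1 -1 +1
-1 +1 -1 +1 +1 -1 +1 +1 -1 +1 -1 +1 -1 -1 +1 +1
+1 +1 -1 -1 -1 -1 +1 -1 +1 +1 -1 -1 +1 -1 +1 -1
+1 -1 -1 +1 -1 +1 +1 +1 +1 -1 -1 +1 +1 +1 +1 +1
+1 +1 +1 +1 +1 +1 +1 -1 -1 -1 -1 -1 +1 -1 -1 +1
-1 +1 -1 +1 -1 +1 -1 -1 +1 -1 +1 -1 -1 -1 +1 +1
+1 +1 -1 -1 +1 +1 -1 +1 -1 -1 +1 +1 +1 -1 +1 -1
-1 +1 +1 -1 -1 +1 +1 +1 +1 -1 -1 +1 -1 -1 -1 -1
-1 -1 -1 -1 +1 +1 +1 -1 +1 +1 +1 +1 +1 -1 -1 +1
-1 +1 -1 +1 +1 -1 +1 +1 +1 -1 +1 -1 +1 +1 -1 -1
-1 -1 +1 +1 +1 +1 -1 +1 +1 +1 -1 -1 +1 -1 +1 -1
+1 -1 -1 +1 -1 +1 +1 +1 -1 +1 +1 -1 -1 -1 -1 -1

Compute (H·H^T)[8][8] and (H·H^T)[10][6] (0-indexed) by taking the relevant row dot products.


Row 6 of H: [1, 1, -1, -1, -1, -1, 1, -1, 1, 1, -1, -1, 1, -1, 1, -1].
Row 8 of H: [1, 1, 1, 1, 1, 1, 1, -1, -1, -1, -1, -1, 1, -1, -1, 1].
Row 10 of H: [1, 1, -1, -1, 1, 1, -1, 1, -1, -1, 1, 1, 1, -1, 1, -1].
(H·H^T)[8][8] = Σ_j H[8][j]·H[8][j] = (1)² + (1)² + (1)² + (1)² + (1)² + (1)² + (1)² + (-1)² + (-1)² + (-1)² + (-1)² + (-1)² + (1)² + (-1)² + (-1)² + (1)² = 1 + 1 + 1 + 1 + 1 + 1 + 1 + 1 + 1 + 1 + 1 + 1 + 1 + 1 + 1 + 1 = 16.
(H·H^T)[10][6] = Σ_j H[10][j]·H[6][j] = (1)·(1) + (1)·(1) + (-1)·(-1) + (-1)·(-1) + (1)·(-1) + (1)·(-1) + (-1)·(1) + (1)·(-1) + (-1)·(1) + (-1)·(1) + (1)·(-1) + (1)·(-1) + (1)·(1) + (-1)·(-1) + (1)·(1) + (-1)·(-1) = 1 + 1 + 1 + 1 + -1 + -1 + -1 + -1 + -1 + -1 + -1 + -1 + 1 + 1 + 1 + 1 = 0.
So rows 10 and 6 are orthogonal; the diagonal entry equals n = 16.

(8,8) entry = 16; (10,6) entry = 0.


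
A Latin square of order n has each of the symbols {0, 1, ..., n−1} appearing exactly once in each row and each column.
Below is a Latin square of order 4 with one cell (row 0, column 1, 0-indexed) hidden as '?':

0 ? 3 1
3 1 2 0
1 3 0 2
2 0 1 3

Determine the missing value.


Row 0 contains symbols [0, 1, 3] — missing [2].
Column 1 contains symbols [0, 1, 3] — missing [2].
The missing symbol must appear in both missing sets; intersection = [2].
Therefore the hidden value is 2.

Missing value = 2.


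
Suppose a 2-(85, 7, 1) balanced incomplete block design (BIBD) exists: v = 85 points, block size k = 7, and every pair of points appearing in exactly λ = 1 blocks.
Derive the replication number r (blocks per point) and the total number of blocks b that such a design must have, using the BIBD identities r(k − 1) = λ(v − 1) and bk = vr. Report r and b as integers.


Any 2-(v, k, λ) BIBD satisfies two necessary conditions:
  (i)  Each point sits in r blocks, and counting incidences through any fixed point gives r(k − 1) = λ(v − 1), so r = λ(v − 1)/(k − 1).
  (ii) Total incidences bk = vr, so b = vr/k.
Step 1: r = λ(v − 1)/(k − 1) = 1·(85 − 1)/(7 − 1) = 1·84/6 = 84/6 = 14.
Step 2: b = vr/k = 85·14/7 = 1190/7 = 170.
Check integrality: r = 14 ∈ Z ✓, b = 170 ∈ Z ✓.
(These identities are necessary conditions: they determine r and b for any design with these parameters, but do not by themselves prove that one exists.)

r = 14, b = 170.


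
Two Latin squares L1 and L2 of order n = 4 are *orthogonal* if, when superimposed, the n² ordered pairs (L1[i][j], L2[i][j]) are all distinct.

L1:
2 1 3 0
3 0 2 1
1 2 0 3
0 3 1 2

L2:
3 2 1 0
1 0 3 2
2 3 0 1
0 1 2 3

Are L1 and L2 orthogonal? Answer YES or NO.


Form the n² = 16 superimposed pairs (L1[i][j], L2[i][j]), row by row (rows and columns indexed from 0):
row 0: (2,3) (1,2) (3,1) (0,0)
row 1: (3,1) (0,0) (2,3) (1,2)
row 2: (1,2) (2,3) (0,0) (3,1)
row 3: (0,0) (3,1) (1,2) (2,3)
Orthogonality requires all 16 pairs distinct.
But the pair (3,1) repeats: cell (0,2) has L1 = 3, L2 = 1, and cell (1,0) has L1 = 3, L2 = 1.
A repeated pair means some other pair never occurs (only 4 distinct pairs out of 16), so the squares are not orthogonal.
Conclusion: NO.

NO


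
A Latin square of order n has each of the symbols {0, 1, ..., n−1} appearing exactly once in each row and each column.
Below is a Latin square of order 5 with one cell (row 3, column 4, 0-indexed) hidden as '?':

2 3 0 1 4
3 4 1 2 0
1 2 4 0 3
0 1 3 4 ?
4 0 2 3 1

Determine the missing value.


Row 3 contains symbols [0, 1, 3, 4] — missing [2].
Column 4 contains symbols [0, 1, 3, 4] — missing [2].
The missing symbol must appear in both missing sets; intersection = [2].
Therefore the hidden value is 2.

Missing value = 2.


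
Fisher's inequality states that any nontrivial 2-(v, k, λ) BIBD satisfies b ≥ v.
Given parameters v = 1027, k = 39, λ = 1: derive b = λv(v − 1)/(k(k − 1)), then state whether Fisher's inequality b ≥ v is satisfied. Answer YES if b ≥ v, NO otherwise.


b = λv(v − 1)/(k(k − 1)) = 1·1027·1026/(39·38) = 1053702/1482 = 711.
Compare with v = 1027: b < v, so Fisher's inequality fails.

NO


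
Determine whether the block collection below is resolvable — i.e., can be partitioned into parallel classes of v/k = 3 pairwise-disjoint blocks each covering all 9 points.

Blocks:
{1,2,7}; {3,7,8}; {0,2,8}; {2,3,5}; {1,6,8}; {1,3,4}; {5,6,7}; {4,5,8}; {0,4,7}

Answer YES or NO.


v = 9, block size k = 3, number of blocks = 9.
For resolvability, blocks must partition into parallel classes of size v/k = 3.
Total blocks must therefore be a multiple of 3: 9 = 3·3 + 0 ⇒ divisible ✓.
Consider block {1,2,7}. The only other block(s) in the collection disjoint from it are {4,5,8} — just 1 block(s). Any parallel class containing {1,2,7} would need 2 other blocks each disjoint from it, so no parallel class of size 3 can contain {1,2,7}.
Since every block must belong to some parallel class in a resolution, the collection cannot be partitioned into parallel classes.
Resolvable? NO.

NO


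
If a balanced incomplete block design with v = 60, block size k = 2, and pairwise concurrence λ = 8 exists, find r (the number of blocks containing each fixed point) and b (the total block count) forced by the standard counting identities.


Any 2-(v, k, λ) BIBD satisfies two necessary conditions:
  (i)  Each point sits in r blocks, and counting incidences through any fixed point gives r(k − 1) = λ(v − 1), so r = λ(v − 1)/(k − 1).
  (ii) Total incidences bk = vr, so b = vr/k.
Step 1: r = λ(v − 1)/(k − 1) = 8·(60 − 1)/(2 − 1) = 8·59/1 = 472/1 = 472.
Step 2: b = vr/k = 60·472/2 = 28320/2 = 14160.
Check integrality: r = 472 ∈ Z ✓, b = 14160 ∈ Z ✓.
(These identities are necessary conditions: they determine r and b for any design with these parameters, but do not by themselves prove that one exists.)

r = 472, b = 14160.


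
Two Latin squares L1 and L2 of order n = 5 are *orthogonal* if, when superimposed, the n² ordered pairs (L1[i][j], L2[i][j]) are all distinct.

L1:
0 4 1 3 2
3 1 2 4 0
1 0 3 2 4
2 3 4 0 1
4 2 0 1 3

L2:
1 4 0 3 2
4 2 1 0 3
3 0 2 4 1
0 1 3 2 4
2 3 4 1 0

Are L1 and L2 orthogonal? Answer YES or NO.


Form the n² = 25 superimposed pairs (L1[i][j], L2[i][j]), row by row (rows and columns indexed from 0):
row 0: (0,1) (4,4) (1,0) (3,3) (2,2)
row 1: (3,4) (1,2) (2,1) (4,0) (0,3)
row 2: (1,3) (0,0) (3,2) (2,4) (4,1)
row 3: (2,0) (3,1) (4,3) (0,2) (1,4)
row 4: (4,2) (2,3) (0,4) (1,1) (3,0)
Orthogonality requires all 25 pairs distinct.
Check by first coordinate: for each symbol s of L1, list the L2 entries in the n cells where L1 = s; they must all differ.
  L1 = 0: L2 entries (in reading order) 1, 3, 0, 2, 4 — all 5 distinct ✓
  L1 = 1: L2 entries (in reading order) 0, 2, 3, 4, 1 — all 5 distinct ✓
  L1 = 2: L2 entries (in reading order) 2, 1, 4, 0, 3 — all 5 distinct ✓
  L1 = 3: L2 entries (in reading order) 3, 4, 2, 1, 0 — all 5 distinct ✓
  L1 = 4: L2 entries (in reading order) 4, 0, 1, 3, 2 — all 5 distinct ✓
Every symbol of L1 meets every symbol of L2 exactly once, so all 25 pairs are distinct (25 of 25).
Conclusion: YES.

YES


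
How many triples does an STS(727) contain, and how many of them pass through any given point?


An STS(v) is a 2-(v, 3, 1) BIBD: block size k = 3, λ = 1.
Replication: r(k − 1) = λ(v − 1) ⇒ r·2 = 727 − 1 = 726 ⇒ r = 363.
Block count: bk = vr ⇒ b·3 = 727·363 = 263901 ⇒ b = 87967.

r = 363, b = 87967.


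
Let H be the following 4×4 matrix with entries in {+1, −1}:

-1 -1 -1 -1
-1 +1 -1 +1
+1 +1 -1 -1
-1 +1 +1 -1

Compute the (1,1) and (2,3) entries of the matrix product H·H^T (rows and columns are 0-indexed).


Row 1 of H: [-1, 1, -1, 1].
Row 2 of H: [1, 1, -1, -1].
Row 3 of H: [-1, 1, 1, -1].
(H·H^T)[1][1] = Σ_j H[1][j]·H[1][j] = (-1)² + (1)² + (-1)² + (1)² = 1 + 1 + 1 + 1 = 4.
(H·H^T)[2][3] = Σ_j H[2][j]·H[3][j] = (1)·(-1) + (1)·(1) + (-1)·(1) + (-1)·(-1) = -1 + 1 + -1 + 1 = 0.
So rows 2 and 3 are orthogonal; the diagonal entry equals n = 4.

(1,1) entry = 4; (2,3) entry = 0.


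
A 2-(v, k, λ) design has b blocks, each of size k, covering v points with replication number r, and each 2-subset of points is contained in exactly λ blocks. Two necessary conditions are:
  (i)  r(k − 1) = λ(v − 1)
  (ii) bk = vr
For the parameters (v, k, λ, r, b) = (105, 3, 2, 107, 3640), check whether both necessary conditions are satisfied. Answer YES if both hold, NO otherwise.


Condition (i): r(k − 1) = 107·2 = 214; λ(v − 1) = 2·104 = 208. Match? NO.
Condition (ii): bk = 3640·3 = 10920; vr = 105·107 = 11235. Match? NO.
Both conditions hold? NO.

NO


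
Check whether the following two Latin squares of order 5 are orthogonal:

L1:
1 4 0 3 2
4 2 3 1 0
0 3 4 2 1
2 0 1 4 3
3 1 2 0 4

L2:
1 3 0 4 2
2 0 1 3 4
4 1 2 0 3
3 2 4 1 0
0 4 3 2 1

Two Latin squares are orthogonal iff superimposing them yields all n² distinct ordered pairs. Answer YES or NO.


Form the n² = 25 superimposed pairs (L1[i][j], L2[i][j]), row by row (rows and columns indexed from 0):
row 0: (1,1) (4,3) (0,0) (3,4) (2,2)
row 1: (4,2) (2,0) (3,1) (1,3) (0,4)
row 2: (0,4) (3,1) (4,2) (2,0) (1,3)
row 3: (2,3) (0,2) (1,4) (4,1) (3,0)
row 4: (3,0) (1,4) (2,3) (0,2) (4,1)
Orthogonality requires all 25 pairs distinct.
But the pair (0,4) repeats: cell (1,4) has L1 = 0, L2 = 4, and cell (2,0) has L1 = 0, L2 = 4.
A repeated pair means some other pair never occurs (only 15 distinct pairs out of 25), so the squares are not orthogonal.
Conclusion: NO.

NO


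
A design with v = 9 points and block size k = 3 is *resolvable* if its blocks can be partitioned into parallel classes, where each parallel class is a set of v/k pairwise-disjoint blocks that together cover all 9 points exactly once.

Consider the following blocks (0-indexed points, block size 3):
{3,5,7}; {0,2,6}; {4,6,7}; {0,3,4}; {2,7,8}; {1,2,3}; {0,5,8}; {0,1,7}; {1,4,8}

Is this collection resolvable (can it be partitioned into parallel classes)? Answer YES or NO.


v = 9, block size k = 3, number of blocks = 9.
For resolvability, blocks must partition into parallel classes of size v/k = 3.
Total blocks must therefore be a multiple of 3: 9 = 3·3 + 0 ⇒ divisible ✓.
Consider block {0,3,4}. The only other block(s) in the collection disjoint from it are {2,7,8} — just 1 block(s). Any parallel class containing {0,3,4} would need 2 other blocks each disjoint from it, so no parallel class of size 3 can contain {0,3,4}.
Since every block must belong to some parallel class in a resolution, the collection cannot be partitioned into parallel classes.
Resolvable? NO.

NO


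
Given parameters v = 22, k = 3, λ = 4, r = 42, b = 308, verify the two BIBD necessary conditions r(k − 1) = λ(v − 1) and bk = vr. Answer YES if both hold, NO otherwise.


Condition (i): r(k − 1) = 42·2 = 84; λ(v − 1) = 4·21 = 84. Match? YES.
Condition (ii): bk = 308·3 = 924; vr = 22·42 = 924. Match? YES.
Both conditions hold? YES.

YES


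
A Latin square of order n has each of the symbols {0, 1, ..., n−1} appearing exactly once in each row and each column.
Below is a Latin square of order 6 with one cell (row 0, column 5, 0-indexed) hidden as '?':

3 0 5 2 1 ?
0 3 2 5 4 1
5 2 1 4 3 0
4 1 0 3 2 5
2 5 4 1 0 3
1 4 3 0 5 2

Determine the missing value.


Row 0 contains symbols [0, 1, 2, 3, 5] — missing [4].
Column 5 contains symbols [0, 1, 2, 3, 5] — missing [4].
The missing symbol must appear in both missing sets; intersection = [4].
Therefore the hidden value is 4.

Missing value = 4.


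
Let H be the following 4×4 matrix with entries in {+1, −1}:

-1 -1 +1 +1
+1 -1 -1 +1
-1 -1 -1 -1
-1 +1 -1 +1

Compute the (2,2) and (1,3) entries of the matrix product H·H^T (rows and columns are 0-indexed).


Row 1 of H: [1, -1, -1, 1].
Row 2 of H: [-1, -1, -1, -1].
Row 3 of H: [-1, 1, -1, 1].
(H·H^T)[2][2] = Σ_j H[2][j]·H[2][j] = (-1)² + (-1)² + (-1)² + (-1)² = 1 + 1 + 1 + 1 = 4.
(H·H^T)[1][3] = Σ_j H[1][j]·H[3][j] = (1)·(-1) + (-1)·(1) + (-1)·(-1) + (1)·(1) = -1 + -1 + 1 + 1 = 0.
So rows 1 and 3 are orthogonal; the diagonal entry equals n = 4.

(2,2) entry = 4; (1,3) entry = 0.


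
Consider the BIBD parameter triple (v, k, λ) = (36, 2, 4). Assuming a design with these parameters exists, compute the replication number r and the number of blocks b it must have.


Any 2-(v, k, λ) BIBD satisfies two necessary conditions:
  (i)  Each point sits in r blocks, and counting incidences through any fixed point gives r(k − 1) = λ(v − 1), so r = λ(v − 1)/(k − 1).
  (ii) Total incidences bk = vr, so b = vr/k.
Step 1: r = λ(v − 1)/(k − 1) = 4·(36 − 1)/(2 − 1) = 4·35/1 = 140/1 = 140.
Step 2: b = vr/k = 36·140/2 = 5040/2 = 2520.
Check integrality: r = 140 ∈ Z ✓, b = 2520 ∈ Z ✓.
(These identities are necessary conditions: they determine r and b for any design with these parameters, but do not by themselves prove that one exists.)

r = 140, b = 2520.


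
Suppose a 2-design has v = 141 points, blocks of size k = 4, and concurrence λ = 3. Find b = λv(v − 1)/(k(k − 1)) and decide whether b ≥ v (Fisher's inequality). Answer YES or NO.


r = λ(v − 1)/(k − 1) = 3·140/3 = 140.
b = vr/k = 141·140/4 = 4935.
Fisher's inequality: b ≥ v ⇔ 4935 ≥ 141? YES.

YES


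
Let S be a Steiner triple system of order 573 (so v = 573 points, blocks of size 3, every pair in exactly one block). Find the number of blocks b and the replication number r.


An STS(v) is a 2-(v, 3, 1) BIBD: block size k = 3, λ = 1.
Replication: r(k − 1) = λ(v − 1) ⇒ r·2 = 573 − 1 = 572 ⇒ r = 286.
Block count: b = v(v − 1)/6 = 573·572/6 = 327756/6 = 54626.

r = 286, b = 54626.


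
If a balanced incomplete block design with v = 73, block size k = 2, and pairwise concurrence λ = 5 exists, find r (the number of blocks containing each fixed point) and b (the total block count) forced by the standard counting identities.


Any 2-(v, k, λ) BIBD satisfies two necessary conditions:
  (i)  Each point sits in r blocks, and counting incidences through any fixed point gives r(k − 1) = λ(v − 1), so r = λ(v − 1)/(k − 1).
  (ii) Total incidences bk = vr, so b = vr/k.
Step 1: r = λ(v − 1)/(k − 1) = 5·(73 − 1)/(2 − 1) = 5·72/1 = 360/1 = 360.
Step 2: b = vr/k = 73·360/2 = 26280/2 = 13140.
Check integrality: r = 360 ∈ Z ✓, b = 13140 ∈ Z ✓.
(These identities are necessary conditions: they determine r and b for any design with these parameters, but do not by themselves prove that one exists.)

r = 360, b = 13140.


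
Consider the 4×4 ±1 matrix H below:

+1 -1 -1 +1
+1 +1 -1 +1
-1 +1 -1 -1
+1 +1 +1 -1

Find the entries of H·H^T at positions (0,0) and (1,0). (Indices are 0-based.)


Row 0 of H: [1, -1, -1, 1].
Row 1 of H: [1, 1, -1, 1].
(H·H^T)[0][0] = Σ_j H[0][j]·H[0][j] = (1)² + (-1)² + (-1)² + (1)² = 1 + 1 + 1 + 1 = 4.
(H·H^T)[1][0] = Σ_j H[1][j]·H[0][j] = (1)·(1) + (1)·(-1) + (-1)·(-1) + (1)·(1) = 1 + -1 + 1 + 1 = 2.
Rows 1 and 0 are not orthogonal (dot product = 2 ≠ 0), so H is not a Hadamard matrix.

(0,0) entry = 4; (1,0) entry = 2.


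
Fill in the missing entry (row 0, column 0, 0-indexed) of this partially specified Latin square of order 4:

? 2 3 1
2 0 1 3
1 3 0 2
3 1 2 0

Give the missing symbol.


Row 0 contains symbols [1, 2, 3] — missing [0].
Column 0 contains symbols [1, 2, 3] — missing [0].
The missing symbol must appear in both missing sets; intersection = [0].
Therefore the hidden value is 0.

Missing value = 0.


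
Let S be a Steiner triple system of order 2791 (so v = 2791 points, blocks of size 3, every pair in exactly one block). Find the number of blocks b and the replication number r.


An STS(v) is a 2-(v, 3, 1) BIBD: block size k = 3, λ = 1.
Replication: r(k − 1) = λ(v − 1) ⇒ r·2 = 2791 − 1 = 2790 ⇒ r = 1395.
Block count: b = v(v − 1)/6 = 2791·2790/6 = 7786890/6 = 1297815.

r = 1395, b = 1297815.


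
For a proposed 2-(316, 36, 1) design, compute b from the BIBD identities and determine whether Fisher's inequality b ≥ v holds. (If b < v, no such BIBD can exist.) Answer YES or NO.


b = λv(v − 1)/(k(k − 1)) = 1·316·315/(36·35) = 99540/1260 = 79.
Compare with v = 316: b < v, so Fisher's inequality fails.

NO


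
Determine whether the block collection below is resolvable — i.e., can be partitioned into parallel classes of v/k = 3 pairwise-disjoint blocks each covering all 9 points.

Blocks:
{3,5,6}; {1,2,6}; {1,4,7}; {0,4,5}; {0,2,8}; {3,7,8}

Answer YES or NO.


v = 9, block size k = 3, number of blocks = 6.
For resolvability, blocks must partition into parallel classes of size v/k = 3.
Total blocks must therefore be a multiple of 3: 6 = 3·2 + 0 ⇒ divisible ✓.
Greedy packing gives 2 candidate class(es). Each should be a full parallel class (size 3, covers all 9 points).
  Class 1 (3 blocks): {3,5,6}; {1,4,7}; {0,2,8}. Points covered: [0, 1, 2, 3, 4, 5, 6, 7, 8].
  Class 2 (3 blocks): {1,2,6}; {0,4,5}; {3,7,8}. Points covered: [0, 1, 2, 3, 4, 5, 6, 7, 8].
All classes full (size 3)? YES. All classes cover every point? YES.
Resolvable? YES.

YES


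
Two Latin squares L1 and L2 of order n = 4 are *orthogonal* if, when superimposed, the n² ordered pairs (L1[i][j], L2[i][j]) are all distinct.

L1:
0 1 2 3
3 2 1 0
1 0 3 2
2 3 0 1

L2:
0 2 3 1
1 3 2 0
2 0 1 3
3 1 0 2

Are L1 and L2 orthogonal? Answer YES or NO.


Form the n² = 16 superimposed pairs (L1[i][j], L2[i][j]), row by row (rows and columns indexed from 0):
row 0: (0,0) (1,2) (2,3) (3,1)
row 1: (3,1) (2,3) (1,2) (0,0)
row 2: (1,2) (0,0) (3,1) (2,3)
row 3: (2,3) (3,1) (0,0) (1,2)
Orthogonality requires all 16 pairs distinct.
But the pair (3,1) repeats: cell (0,3) has L1 = 3, L2 = 1, and cell (1,0) has L1 = 3, L2 = 1.
A repeated pair means some other pair never occurs (only 4 distinct pairs out of 16), so the squares are not orthogonal.
Conclusion: NO.

NO


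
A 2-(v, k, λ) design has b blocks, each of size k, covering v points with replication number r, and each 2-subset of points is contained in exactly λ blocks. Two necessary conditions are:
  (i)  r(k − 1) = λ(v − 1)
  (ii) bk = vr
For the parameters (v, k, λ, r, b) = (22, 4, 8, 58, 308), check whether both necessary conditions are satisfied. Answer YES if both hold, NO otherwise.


Condition (i): r(k − 1) = 58·3 = 174; λ(v − 1) = 8·21 = 168. Match? NO.
Condition (ii): bk = 308·4 = 1232; vr = 22·58 = 1276. Match? NO.
Both conditions hold? NO.

NO


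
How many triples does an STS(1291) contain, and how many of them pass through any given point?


An STS(v) is a 2-(v, 3, 1) BIBD: block size k = 3, λ = 1.
Replication: r(k − 1) = λ(v − 1) ⇒ r·2 = 1291 − 1 = 1290 ⇒ r = 645.
Block count: bk = vr ⇒ b·3 = 1291·645 = 832695 ⇒ b = 277565.
(Check via b = v(v − 1)/6 = 1291·1290/6 = 1665390/6 = 277565.)

r = 645, b = 277565.


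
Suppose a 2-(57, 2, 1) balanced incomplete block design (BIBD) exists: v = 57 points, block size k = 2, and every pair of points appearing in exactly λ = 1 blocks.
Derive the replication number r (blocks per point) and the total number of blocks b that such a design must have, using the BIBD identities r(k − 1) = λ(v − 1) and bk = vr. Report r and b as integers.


Any 2-(v, k, λ) BIBD satisfies two necessary conditions:
  (i)  Each point sits in r blocks, and counting incidences through any fixed point gives r(k − 1) = λ(v − 1), so r = λ(v − 1)/(k − 1).
  (ii) Total incidences bk = vr, so b = vr/k.
Step 1: r = λ(v − 1)/(k − 1) = 1·(57 − 1)/(2 − 1) = 1·56/1 = 56/1 = 56.
Step 2: b = vr/k = 57·56/2 = 3192/2 = 1596.
Check integrality: r = 56 ∈ Z ✓, b = 1596 ∈ Z ✓.
(These identities are necessary conditions: they determine r and b for any design with these parameters, but do not by themselves prove that one exists.)

r = 56, b = 1596.


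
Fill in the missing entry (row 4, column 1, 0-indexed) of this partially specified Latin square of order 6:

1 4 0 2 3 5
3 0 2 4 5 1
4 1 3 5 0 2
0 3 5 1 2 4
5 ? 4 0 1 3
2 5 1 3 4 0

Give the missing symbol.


Row 4 contains symbols [0, 1, 3, 4, 5] — missing [2].
Column 1 contains symbols [0, 1, 3, 4, 5] — missing [2].
The missing symbol must appear in both missing sets; intersection = [2].
Therefore the hidden value is 2.

Missing value = 2.


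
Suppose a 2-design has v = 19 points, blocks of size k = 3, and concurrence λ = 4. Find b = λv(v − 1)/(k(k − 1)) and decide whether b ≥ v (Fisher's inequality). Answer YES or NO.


r = λ(v − 1)/(k − 1) = 4·18/2 = 36.
b = vr/k = 19·36/3 = 228.
Fisher's inequality: b ≥ v ⇔ 228 ≥ 19? YES.

YES


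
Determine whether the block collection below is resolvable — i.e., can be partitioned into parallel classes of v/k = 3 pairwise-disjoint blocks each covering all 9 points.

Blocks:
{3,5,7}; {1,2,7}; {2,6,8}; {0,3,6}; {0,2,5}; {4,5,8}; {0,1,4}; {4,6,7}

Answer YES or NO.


v = 9, block size k = 3, number of blocks = 8.
For resolvability, blocks must partition into parallel classes of size v/k = 3.
Total blocks must therefore be a multiple of 3: 8 = 3·2 + 2 ⇒ not divisible ✗.
Resolvable? NO.

NO


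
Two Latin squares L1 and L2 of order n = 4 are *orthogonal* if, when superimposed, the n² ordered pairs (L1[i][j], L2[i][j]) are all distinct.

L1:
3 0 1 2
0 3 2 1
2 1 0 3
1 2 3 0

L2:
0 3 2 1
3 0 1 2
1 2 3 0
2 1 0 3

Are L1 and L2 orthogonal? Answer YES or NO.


Form the n² = 16 superimposed pairs (L1[i][j], L2[i][j]), row by row (rows and columns indexed from 0):
row 0: (3,0) (0,3) (1,2) (2,1)
row 1: (0,3) (3,0) (2,1) (1,2)
row 2: (2,1) (1,2) (0,3) (3,0)
row 3: (1,2) (2,1) (3,0) (0,3)
Orthogonality requires all 16 pairs distinct.
But the pair (0,3) repeats: cell (0,1) has L1 = 0, L2 = 3, and cell (1,0) has L1 = 0, L2 = 3.
A repeated pair means some other pair never occurs (only 4 distinct pairs out of 16), so the squares are not orthogonal.
Conclusion: NO.

NO


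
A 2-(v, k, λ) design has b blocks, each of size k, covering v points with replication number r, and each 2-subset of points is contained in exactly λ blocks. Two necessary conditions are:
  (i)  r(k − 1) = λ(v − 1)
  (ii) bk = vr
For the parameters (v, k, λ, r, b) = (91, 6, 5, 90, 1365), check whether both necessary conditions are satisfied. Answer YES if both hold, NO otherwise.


Condition (i): r(k − 1) = 90·5 = 450; λ(v − 1) = 5·90 = 450. Match? YES.
Condition (ii): bk = 1365·6 = 8190; vr = 91·90 = 8190. Match? YES.
Both conditions hold? YES.

YES


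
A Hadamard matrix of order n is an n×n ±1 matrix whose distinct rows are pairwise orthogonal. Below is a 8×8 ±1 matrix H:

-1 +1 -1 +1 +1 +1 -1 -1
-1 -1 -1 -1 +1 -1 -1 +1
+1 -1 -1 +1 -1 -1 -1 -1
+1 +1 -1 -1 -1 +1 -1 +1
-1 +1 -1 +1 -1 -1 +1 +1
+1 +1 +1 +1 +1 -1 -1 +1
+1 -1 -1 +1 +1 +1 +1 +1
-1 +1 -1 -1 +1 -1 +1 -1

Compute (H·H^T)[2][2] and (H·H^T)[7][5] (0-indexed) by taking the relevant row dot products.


Row 2 of H: [1, -1, -1, 1, -1, -1, -1, -1].
Row 5 of H: [1, 1, 1, 1, 1, -1, -1, 1].
Row 7 of H: [-1, 1, -1, -1, 1, -1, 1, -1].
(H·H^T)[2][2] = Σ_j H[2][j]·H[2][j] = (1)² + (-1)² + (-1)² + (1)² + (-1)² + (-1)² + (-1)² + (-1)² = 1 + 1 + 1 + 1 + 1 + 1 + 1 + 1 = 8.
(H·H^T)[7][5] = Σ_j H[7][j]·H[5][j] = (-1)·(1) + (1)·(1) + (-1)·(1) + (-1)·(1) + (1)·(1) + (-1)·(-1) + (1)·(-1) + (-1)·(1) = -1 + 1 + -1 + -1 + 1 + 1 + -1 + -1 = -2.
Rows 7 and 5 are not orthogonal (dot product = -2 ≠ 0), so H is not a Hadamard matrix.

(2,2) entry = 8; (7,5) entry = -2.


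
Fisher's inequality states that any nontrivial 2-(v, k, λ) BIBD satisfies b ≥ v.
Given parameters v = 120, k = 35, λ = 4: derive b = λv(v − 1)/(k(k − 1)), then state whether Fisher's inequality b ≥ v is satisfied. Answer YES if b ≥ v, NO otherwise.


b = λv(v − 1)/(k(k − 1)) = 4·120·119/(35·34) = 57120/1190 = 48.
Compare with v = 120: b < v, so Fisher's inequality fails.

NO


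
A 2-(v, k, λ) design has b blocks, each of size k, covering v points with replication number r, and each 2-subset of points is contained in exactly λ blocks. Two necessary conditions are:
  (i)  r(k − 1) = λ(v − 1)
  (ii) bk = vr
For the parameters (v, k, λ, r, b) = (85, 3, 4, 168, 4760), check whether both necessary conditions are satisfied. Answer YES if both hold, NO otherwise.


Condition (i): r(k − 1) = 168·2 = 336; λ(v − 1) = 4·84 = 336. Match? YES.
Condition (ii): bk = 4760·3 = 14280; vr = 85·168 = 14280. Match? YES.
Both conditions hold? YES.

YES


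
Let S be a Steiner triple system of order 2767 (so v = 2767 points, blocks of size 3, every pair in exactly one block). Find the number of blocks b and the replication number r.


An STS(v) is a 2-(v, 3, 1) BIBD: block size k = 3, λ = 1.
Replication: r(k − 1) = λ(v − 1) ⇒ r·2 = 2767 − 1 = 2766 ⇒ r = 1383.
Block count: bk = vr ⇒ b·3 = 2767·1383 = 3826761 ⇒ b = 1275587.
(Check via b = v(v − 1)/6 = 2767·2766/6 = 7653522/6 = 1275587.)

r = 1383, b = 1275587.


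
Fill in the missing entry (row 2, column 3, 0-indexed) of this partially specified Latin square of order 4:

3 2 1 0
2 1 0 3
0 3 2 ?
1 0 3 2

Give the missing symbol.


Row 2 contains symbols [0, 2, 3] — missing [1].
Column 3 contains symbols [0, 2, 3] — missing [1].
The missing symbol must appear in both missing sets; intersection = [1].
Therefore the hidden value is 1.

Missing value = 1.


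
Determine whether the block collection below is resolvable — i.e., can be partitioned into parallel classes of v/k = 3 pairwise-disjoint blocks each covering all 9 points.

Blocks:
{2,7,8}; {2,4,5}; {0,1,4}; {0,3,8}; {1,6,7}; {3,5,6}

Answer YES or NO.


v = 9, block size k = 3, number of blocks = 6.
For resolvability, blocks must partition into parallel classes of size v/k = 3.
Total blocks must therefore be a multiple of 3: 6 = 3·2 + 0 ⇒ divisible ✓.
Greedy packing gives 2 candidate class(es). Each should be a full parallel class (size 3, covers all 9 points).
  Class 1 (3 blocks): {2,7,8}; {0,1,4}; {3,5,6}. Points covered: [0, 1, 2, 3, 4, 5, 6, 7, 8].
  Class 2 (3 blocks): {2,4,5}; {0,3,8}; {1,6,7}. Points covered: [0, 1, 2, 3, 4, 5, 6, 7, 8].
All classes full (size 3)? YES. All classes cover every point? YES.
Resolvable? YES.

YES


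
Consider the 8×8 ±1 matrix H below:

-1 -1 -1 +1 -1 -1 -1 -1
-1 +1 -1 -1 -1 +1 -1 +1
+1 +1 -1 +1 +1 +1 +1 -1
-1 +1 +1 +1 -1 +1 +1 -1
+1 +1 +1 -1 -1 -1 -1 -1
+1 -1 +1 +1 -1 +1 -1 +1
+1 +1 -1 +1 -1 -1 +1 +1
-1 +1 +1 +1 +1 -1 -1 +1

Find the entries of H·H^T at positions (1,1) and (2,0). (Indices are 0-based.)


Row 0 of H: [-1, -1, -1, 1, -1, -1, -1, -1].
Row 1 of H: [-1, 1, -1, -1, -1, 1, -1, 1].
Row 2 of H: [1, 1, -1, 1, 1, 1, 1, -1].
(H·H^T)[1][1] = Σ_j H[1][j]·H[1][j] = (-1)² + (1)² + (-1)² + (-1)² + (-1)² + (1)² + (-1)² + (1)² = 1 + 1 + 1 + 1 + 1 + 1 + 1 + 1 = 8.
(H·H^T)[2][0] = Σ_j H[2][j]·H[0][j] = (1)·(-1) + (1)·(-1) + (-1)·(-1) + (1)·(1) + (1)·(-1) + (1)·(-1) + (1)·(-1) + (-1)·(-1) = -1 + -1 + 1 + 1 + -1 + -1 + -1 + 1 = -2.
Rows 2 and 0 are not orthogonal (dot product = -2 ≠ 0), so H is not a Hadamard matrix.

(1,1) entry = 8; (2,0) entry = -2.
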